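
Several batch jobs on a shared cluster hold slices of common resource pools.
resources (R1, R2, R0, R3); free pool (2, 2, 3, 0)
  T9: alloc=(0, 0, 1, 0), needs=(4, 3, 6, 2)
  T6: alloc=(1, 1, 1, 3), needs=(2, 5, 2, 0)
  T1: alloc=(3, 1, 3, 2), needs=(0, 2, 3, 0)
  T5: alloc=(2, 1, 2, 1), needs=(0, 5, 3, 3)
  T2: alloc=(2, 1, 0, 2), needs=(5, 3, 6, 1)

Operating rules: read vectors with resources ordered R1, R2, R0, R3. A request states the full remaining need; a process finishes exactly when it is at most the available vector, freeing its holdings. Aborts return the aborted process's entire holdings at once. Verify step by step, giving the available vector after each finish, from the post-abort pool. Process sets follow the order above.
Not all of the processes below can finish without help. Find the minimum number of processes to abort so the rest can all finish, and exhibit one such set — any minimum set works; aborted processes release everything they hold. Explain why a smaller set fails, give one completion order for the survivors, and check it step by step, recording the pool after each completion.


Abort T6.
Key observation: no ordering could ever have run T5 before the abort of T6; with (1, 1, 1, 3) back in the pool it fits at step 4.
No smaller set exists: with zero aborts the deadlock remains.
The survivors complete as T1, T2, T9, T5. Step-by-step check (starting from the post-abort pool):
  pool = (3, 3, 4, 3)
  run T1 (needs (0, 2, 3, 0), free (3, 3, 4, 3)); after release of (3, 1, 3, 2) the pool is (6, 4, 7, 5)
  run T2 (needs (5, 3, 6, 1), free (6, 4, 7, 5)); after release of (2, 1, 0, 2) the pool is (8, 5, 7, 7)
  run T9 (needs (4, 3, 6, 2), free (8, 5, 7, 7)); after release of (0, 0, 1, 0) the pool is (8, 5, 8, 7)
  run T5 (needs (0, 5, 3, 3), free (8, 5, 8, 7)); after release of (2, 1, 2, 1) the pool is (10, 6, 10, 8)


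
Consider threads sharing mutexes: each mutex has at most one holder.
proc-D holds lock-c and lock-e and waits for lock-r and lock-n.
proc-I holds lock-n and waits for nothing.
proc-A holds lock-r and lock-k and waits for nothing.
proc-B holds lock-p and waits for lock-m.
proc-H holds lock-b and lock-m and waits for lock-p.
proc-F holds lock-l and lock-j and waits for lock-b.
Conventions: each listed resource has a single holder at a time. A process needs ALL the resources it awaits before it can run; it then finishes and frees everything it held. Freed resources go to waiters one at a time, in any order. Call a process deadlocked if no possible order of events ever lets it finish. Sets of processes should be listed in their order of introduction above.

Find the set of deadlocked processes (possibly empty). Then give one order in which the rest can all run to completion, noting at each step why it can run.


Deadlocked: proc-B, proc-H and proc-F.
Key observation: the cycle proc-B -> proc-H -> proc-B can never break — each member waits on the next; proc-F waits into the deadlock from upstream.
The rest can finish in the order proc-A, proc-I, proc-D.
Step-by-step check:
  proc-A: no waits; runs immediately, freeing lock-r and lock-k
  proc-I: no waits; runs immediately, freeing lock-n
  run proc-D (all its waits — lock-r and lock-n — are resolved); releases lock-c and lock-e


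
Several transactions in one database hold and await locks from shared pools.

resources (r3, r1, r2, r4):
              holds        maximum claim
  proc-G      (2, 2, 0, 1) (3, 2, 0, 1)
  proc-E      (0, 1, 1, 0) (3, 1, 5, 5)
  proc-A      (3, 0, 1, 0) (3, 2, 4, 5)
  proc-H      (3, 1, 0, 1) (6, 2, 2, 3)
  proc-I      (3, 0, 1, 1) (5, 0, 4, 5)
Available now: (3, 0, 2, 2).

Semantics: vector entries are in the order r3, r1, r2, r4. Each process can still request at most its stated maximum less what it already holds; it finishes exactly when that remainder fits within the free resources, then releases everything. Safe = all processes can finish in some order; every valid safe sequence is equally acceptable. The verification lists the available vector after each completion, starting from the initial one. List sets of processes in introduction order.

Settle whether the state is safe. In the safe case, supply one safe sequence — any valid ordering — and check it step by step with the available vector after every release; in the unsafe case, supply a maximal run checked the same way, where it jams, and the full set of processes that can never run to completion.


UNSAFE — no complete ordering exists.
Key observation: once proc-G, proc-H finish, the pool peaks at (8, 3, 2, 4) — and every remaining process still needs more r2 than that.
Going as far as possible: proc-G, proc-H; after that, nothing fits. Verifying each step:
  pool = (3, 0, 2, 2)
  proc-G: need (1, 0, 0, 0) fits (3, 0, 2, 2); releases (2, 2, 0, 1), pool now (5, 2, 2, 3)
  proc-H: need (3, 1, 2, 2) fits (5, 2, 2, 3); releases (3, 1, 0, 1), pool now (8, 3, 2, 4)
  proc-E cannot run: need (3, 0, 4, 5) vs free (8, 3, 2, 4) (insufficient r2 and r4)
  proc-A cannot run: need (0, 2, 3, 5) vs free (8, 3, 2, 4) (insufficient r2 and r4)
  proc-I cannot run: need (2, 0, 3, 4) vs free (8, 3, 2, 4) (insufficient r2)
Permanently blocked: proc-E, proc-A and proc-I.


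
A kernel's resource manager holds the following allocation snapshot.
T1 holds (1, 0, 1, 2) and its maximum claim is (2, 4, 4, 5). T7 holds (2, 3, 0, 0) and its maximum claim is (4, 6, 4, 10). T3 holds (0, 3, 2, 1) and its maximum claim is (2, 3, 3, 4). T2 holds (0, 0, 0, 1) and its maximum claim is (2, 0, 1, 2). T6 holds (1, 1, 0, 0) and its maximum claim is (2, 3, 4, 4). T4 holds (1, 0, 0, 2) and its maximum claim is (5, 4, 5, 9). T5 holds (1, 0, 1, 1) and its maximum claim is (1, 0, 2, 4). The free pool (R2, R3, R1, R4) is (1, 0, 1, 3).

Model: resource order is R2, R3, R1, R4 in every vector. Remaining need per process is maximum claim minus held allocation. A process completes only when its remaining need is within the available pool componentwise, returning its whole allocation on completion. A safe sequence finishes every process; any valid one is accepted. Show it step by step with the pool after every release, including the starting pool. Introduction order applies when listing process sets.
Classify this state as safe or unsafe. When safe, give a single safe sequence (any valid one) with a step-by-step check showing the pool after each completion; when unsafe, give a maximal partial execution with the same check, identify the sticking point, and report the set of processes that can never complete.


The state is SAFE; one workable sequence: T5, T3, T6, T1, T2, T4, T7.
Key observation: the order's first zero-slack moment is T5 ((0, 0, 1, 3) needed, (1, 0, 1, 3) free — a requested resource with nothing to spare).
Walking it through:
  pool = (1, 0, 1, 3)
  run T5 (needs (0, 0, 1, 3), free (1, 0, 1, 3)); after release of (1, 0, 1, 1) the pool is (2, 0, 2, 4)
  run T3 (needs (2, 0, 1, 3), free (2, 0, 2, 4)); after release of (0, 3, 2, 1) the pool is (2, 3, 4, 5)
  run T6 (needs (1, 2, 4, 4), free (2, 3, 4, 5)); after release of (1, 1, 0, 0) the pool is (3, 4, 4, 5)
  run T1 (needs (1, 4, 3, 3), free (3, 4, 4, 5)); after release of (1, 0, 1, 2) the pool is (4, 4, 5, 7)
  run T2 (needs (2, 0, 1, 1), free (4, 4, 5, 7)); after release of (0, 0, 0, 1) the pool is (4, 4, 5, 8)
  run T4 (needs (4, 4, 5, 7), free (4, 4, 5, 8)); after release of (1, 0, 0, 2) the pool is (5, 4, 5, 10)
  run T7 (needs (2, 3, 4, 10), free (5, 4, 5, 10)); after release of (2, 3, 0, 0) the pool is (7, 7, 5, 10)


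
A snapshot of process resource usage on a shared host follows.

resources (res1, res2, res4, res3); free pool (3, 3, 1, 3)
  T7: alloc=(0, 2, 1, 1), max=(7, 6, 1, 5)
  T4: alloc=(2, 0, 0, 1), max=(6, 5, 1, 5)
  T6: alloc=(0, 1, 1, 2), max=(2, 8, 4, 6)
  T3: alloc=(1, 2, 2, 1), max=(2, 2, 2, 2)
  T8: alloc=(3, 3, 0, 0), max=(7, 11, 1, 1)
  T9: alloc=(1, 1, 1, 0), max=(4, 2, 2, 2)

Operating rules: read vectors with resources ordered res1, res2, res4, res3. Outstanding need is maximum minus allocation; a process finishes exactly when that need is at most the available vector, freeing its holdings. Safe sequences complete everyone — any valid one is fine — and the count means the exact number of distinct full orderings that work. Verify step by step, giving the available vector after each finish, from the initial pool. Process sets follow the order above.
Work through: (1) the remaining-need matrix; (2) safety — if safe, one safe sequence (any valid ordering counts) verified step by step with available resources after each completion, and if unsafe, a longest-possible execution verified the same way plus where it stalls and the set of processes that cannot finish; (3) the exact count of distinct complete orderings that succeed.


(1) Need matrix, components ordered res1, res2, res4, res3:
  T7: (7, 4, 0, 4)
  T4: (4, 5, 1, 4)
  T6: (2, 7, 3, 4)
  T3: (1, 0, 0, 1)
  T8: (4, 8, 1, 1)
  T9: (3, 1, 1, 2)
(2) SAFE. One safe sequence: T3, T4, T9, T7, T6, T8.
Key observation: the order's first zero-slack moment is T4 ((4, 5, 1, 4) needed, (4, 5, 3, 4) free — a requested resource with nothing to spare).
Verifying each step:
  pool = (3, 3, 1, 3)
  T3: need (1, 0, 0, 1) fits (3, 3, 1, 3); releases (1, 2, 2, 1), pool now (4, 5, 3, 4)
  T4: need (4, 5, 1, 4) fits (4, 5, 3, 4); releases (2, 0, 0, 1), pool now (6, 5, 3, 5)
  T9: need (3, 1, 1, 2) fits (6, 5, 3, 5); releases (1, 1, 1, 0), pool now (7, 6, 4, 5)
  T7: need (7, 4, 0, 4) fits (7, 6, 4, 5); releases (0, 2, 1, 1), pool now (7, 8, 5, 6)
  T6: need (2, 7, 3, 4) fits (7, 8, 5, 6); releases (0, 1, 1, 2), pool now (7, 9, 6, 8)
  T8: need (4, 8, 1, 1) fits (7, 9, 6, 8); releases (3, 3, 0, 0), pool now (10, 12, 6, 8)
(3) Precisely 6 of the possible complete orderings are safe sequences.


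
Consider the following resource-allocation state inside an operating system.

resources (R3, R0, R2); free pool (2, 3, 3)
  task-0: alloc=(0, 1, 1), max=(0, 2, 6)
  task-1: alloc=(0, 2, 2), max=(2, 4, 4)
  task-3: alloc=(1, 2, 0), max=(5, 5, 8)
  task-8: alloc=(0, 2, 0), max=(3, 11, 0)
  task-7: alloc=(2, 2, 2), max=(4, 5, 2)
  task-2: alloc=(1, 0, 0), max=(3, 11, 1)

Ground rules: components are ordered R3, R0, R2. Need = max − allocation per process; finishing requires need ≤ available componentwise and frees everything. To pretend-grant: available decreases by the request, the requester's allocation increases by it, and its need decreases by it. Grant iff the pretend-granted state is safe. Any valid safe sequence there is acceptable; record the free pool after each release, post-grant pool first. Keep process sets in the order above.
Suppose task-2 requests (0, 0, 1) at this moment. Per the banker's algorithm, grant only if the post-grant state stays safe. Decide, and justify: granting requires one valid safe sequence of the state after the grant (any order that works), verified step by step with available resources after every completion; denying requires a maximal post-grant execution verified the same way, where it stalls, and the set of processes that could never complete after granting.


DENY — the pretend-granted state is unsafe.
Key observation: after task-1, task-7, task-0 the pool peaks at (4, 8, 7), and each blocked process is short somewhere: task-3 on R2; task-8 on R0; task-2 on R0.
On the post-grant state, task-1, task-7, task-0 is a maximal run — nothing extends it. Walking it through:
  pool = (2, 3, 2)
  run task-1 (needs (2, 2, 2), free (2, 3, 2)); after release of (0, 2, 2) the pool is (2, 5, 4)
  run task-7 (needs (2, 3, 0), free (2, 5, 4)); after release of (2, 2, 2) the pool is (4, 7, 6)
  run task-0 (needs (0, 1, 5), free (4, 7, 6)); after release of (0, 1, 1) the pool is (4, 8, 7)
  blocked: task-3 wants (4, 3, 8), pool (4, 8, 7) — not enough R2
  blocked: task-8 wants (3, 9, 0), pool (4, 8, 7) — not enough R0
  blocked: task-2 wants (2, 11, 0), pool (4, 8, 7) — not enough R0
Processes that could never finish after the grant: task-3, task-8 and task-2.


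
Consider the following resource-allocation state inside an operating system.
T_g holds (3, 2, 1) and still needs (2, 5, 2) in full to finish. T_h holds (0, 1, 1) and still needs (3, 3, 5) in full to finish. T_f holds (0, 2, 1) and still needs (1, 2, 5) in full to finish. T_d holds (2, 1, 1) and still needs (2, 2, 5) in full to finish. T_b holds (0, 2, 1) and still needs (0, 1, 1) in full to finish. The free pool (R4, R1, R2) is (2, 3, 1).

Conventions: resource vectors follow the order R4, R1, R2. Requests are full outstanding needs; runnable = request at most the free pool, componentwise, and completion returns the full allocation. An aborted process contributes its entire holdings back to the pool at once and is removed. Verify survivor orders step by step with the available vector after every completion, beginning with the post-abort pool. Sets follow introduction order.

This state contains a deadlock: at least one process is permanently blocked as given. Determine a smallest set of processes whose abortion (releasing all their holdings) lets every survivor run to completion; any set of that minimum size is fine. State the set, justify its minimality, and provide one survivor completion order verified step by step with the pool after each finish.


The answer: abort T_h and T_f.
Key observation: no ordering could ever have run T_d before the abort of T_h and T_f; with (0, 3, 2) back in the pool it fits at step 3.
No one abort is enough; case by case: T_g alone leaves T_h blocked (short on R2); T_h alone leaves T_f blocked (short on R2); T_f alone leaves T_h blocked (short on R2); T_d alone leaves T_h blocked (short on R2); T_b alone leaves T_h blocked (short on R2).
One survivor order: T_b, T_g, T_d. Walking it through (post-abort pool first):
  pool = (2, 6, 3)
  T_b: need (0, 1, 1) fits (2, 6, 3); releases (0, 2, 1), pool now (2, 8, 4)
  T_g: need (2, 5, 2) fits (2, 8, 4); releases (3, 2, 1), pool now (5, 10, 5)
  T_d: need (2, 2, 5) fits (5, 10, 5); releases (2, 1, 1), pool now (7, 11, 6)


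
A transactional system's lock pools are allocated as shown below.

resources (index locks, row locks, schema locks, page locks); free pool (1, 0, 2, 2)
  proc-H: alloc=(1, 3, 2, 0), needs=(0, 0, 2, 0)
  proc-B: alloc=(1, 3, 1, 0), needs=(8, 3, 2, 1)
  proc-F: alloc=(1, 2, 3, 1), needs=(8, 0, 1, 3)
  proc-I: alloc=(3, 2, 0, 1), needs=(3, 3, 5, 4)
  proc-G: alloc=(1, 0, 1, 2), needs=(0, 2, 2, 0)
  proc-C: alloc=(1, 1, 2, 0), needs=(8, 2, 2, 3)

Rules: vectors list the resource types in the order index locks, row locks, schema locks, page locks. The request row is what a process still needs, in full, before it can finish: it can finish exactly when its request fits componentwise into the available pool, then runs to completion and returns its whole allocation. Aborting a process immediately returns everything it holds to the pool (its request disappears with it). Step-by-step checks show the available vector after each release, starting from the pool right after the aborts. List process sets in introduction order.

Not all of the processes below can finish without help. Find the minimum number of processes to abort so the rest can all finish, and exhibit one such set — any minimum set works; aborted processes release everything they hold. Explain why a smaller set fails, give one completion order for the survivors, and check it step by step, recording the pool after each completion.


Abort proc-B and proc-C.
Key observation: proc-F had no path to completion before; after the abort of proc-B and proc-C ((2, 4, 3, 0) returned), step 4 is where it fits.
Minimality, checking each single-abort alternative: proc-H alone leaves proc-B blocked (short on index locks); proc-B alone leaves proc-F blocked (short on index locks); proc-F alone leaves proc-B blocked (short on index locks); proc-I alone leaves proc-B blocked (short on index locks); proc-G alone leaves proc-B blocked (short on index locks); proc-C alone leaves proc-B blocked (short on index locks).
Survivors finish in the order: proc-H, proc-G, proc-I, proc-F. Check, step by step (pool after the aborts first):
  pool = (3, 4, 5, 2)
  run proc-H (needs (0, 0, 2, 0), free (3, 4, 5, 2)); after release of (1, 3, 2, 0) the pool is (4, 7, 7, 2)
  run proc-G (needs (0, 2, 2, 0), free (4, 7, 7, 2)); after release of (1, 0, 1, 2) the pool is (5, 7, 8, 4)
  run proc-I (needs (3, 3, 5, 4), free (5, 7, 8, 4)); after release of (3, 2, 0, 1) the pool is (8, 9, 8, 5)
  run proc-F (needs (8, 0, 1, 3), free (8, 9, 8, 5)); after release of (1, 2, 3, 1) the pool is (9, 11, 11, 6)


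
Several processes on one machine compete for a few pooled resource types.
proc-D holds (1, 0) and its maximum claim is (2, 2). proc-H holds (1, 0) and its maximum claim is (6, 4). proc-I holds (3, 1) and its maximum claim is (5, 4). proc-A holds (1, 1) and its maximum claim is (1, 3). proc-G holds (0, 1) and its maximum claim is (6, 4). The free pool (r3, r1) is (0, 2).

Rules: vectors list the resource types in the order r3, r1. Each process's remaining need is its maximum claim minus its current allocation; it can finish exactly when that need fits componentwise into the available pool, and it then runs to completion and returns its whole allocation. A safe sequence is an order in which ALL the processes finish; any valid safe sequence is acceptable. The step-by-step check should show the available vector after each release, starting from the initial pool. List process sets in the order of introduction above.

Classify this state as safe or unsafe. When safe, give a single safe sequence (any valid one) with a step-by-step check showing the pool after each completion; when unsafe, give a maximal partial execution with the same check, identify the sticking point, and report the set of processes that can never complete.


SAFE, for example via the order proc-A, proc-D, proc-I, proc-H, proc-G.
Key observation: proc-A marks the first exact bind of the order: its need (0, 2) fits the free (0, 2) with zero slack on a requested resource.
Walking it through:
  pool = (0, 2)
  proc-A: need (0, 2) fits (0, 2); releases (1, 1), pool now (1, 3)
  proc-D: need (1, 2) fits (1, 3); releases (1, 0), pool now (2, 3)
  proc-I: need (2, 3) fits (2, 3); releases (3, 1), pool now (5, 4)
  proc-H: need (5, 4) fits (5, 4); releases (1, 0), pool now (6, 4)
  proc-G: need (6, 3) fits (6, 4); releases (0, 1), pool now (6, 5)


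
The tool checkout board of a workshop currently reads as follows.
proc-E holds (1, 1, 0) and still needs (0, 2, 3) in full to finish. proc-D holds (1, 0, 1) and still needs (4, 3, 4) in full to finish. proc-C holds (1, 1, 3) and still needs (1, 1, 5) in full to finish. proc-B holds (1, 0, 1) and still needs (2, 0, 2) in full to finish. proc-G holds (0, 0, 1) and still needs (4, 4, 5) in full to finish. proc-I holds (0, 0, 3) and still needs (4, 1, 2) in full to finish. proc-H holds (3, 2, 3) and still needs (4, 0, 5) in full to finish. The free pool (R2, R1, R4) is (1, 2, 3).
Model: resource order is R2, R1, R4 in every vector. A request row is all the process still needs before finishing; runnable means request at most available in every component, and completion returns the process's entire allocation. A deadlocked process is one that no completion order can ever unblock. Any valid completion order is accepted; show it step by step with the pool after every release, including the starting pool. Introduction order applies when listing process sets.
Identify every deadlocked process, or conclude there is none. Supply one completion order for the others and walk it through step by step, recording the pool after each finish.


The deadlocked set is proc-D, proc-C, proc-G, proc-I and proc-H.
Key observation: after proc-E, proc-B the pool peaks at (3, 3, 4), and each blocked process is short somewhere: proc-D on R2; proc-C on R4; proc-G on R2, R1, R4; proc-I on R2; proc-H on R2, R4.
A valid finishing order for the others: proc-E, proc-B. Step-by-step check:
  pool = (1, 2, 3)
  run proc-E (needs (0, 2, 3), free (1, 2, 3)); after release of (1, 1, 0) the pool is (2, 3, 3)
  run proc-B (needs (2, 0, 2), free (2, 3, 3)); after release of (1, 0, 1) the pool is (3, 3, 4)
The blocked processes can never fit:
  blocked: proc-D wants (4, 3, 4), pool (3, 3, 4) — not enough R2
  blocked: proc-C wants (1, 1, 5), pool (3, 3, 4) — not enough R4
  blocked: proc-G wants (4, 4, 5), pool (3, 3, 4) — not enough R2, R1 and R4
  blocked: proc-I wants (4, 1, 2), pool (3, 3, 4) — not enough R2
  blocked: proc-H wants (4, 0, 5), pool (3, 3, 4) — not enough R2 and R4


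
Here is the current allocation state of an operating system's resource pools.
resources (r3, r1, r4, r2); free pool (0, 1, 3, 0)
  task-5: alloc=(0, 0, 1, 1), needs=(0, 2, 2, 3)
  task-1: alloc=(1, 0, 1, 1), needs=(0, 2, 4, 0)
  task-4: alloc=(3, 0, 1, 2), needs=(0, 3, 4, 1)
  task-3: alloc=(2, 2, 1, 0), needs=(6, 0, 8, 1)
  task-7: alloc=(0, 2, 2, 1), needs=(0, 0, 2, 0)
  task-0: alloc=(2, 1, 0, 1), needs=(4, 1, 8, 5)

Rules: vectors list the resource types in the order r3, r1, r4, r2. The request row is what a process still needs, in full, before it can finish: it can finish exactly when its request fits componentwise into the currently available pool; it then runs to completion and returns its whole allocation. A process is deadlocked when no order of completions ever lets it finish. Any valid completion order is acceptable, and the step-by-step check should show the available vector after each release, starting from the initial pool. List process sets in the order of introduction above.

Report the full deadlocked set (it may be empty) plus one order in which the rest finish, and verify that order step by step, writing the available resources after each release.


No process is deadlocked.
Key observation: the pool covers task-7 at once, and every later process fits after earlier releases.
A valid finishing order for the others: task-7, task-4, task-1, task-5, task-0, task-3. Verifying each step:
  pool = (0, 1, 3, 0)
  run task-7 (needs (0, 0, 2, 0), free (0, 1, 3, 0)); after release of (0, 2, 2, 1) the pool is (0, 3, 5, 1)
  run task-4 (needs (0, 3, 4, 1), free (0, 3, 5, 1)); after release of (3, 0, 1, 2) the pool is (3, 3, 6, 3)
  run task-1 (needs (0, 2, 4, 0), free (3, 3, 6, 3)); after release of (1, 0, 1, 1) the pool is (4, 3, 7, 4)
  run task-5 (needs (0, 2, 2, 3), free (4, 3, 7, 4)); after release of (0, 0, 1, 1) the pool is (4, 3, 8, 5)
  run task-0 (needs (4, 1, 8, 5), free (4, 3, 8, 5)); after release of (2, 1, 0, 1) the pool is (6, 4, 8, 6)
  run task-3 (needs (6, 0, 8, 1), free (6, 4, 8, 6)); after release of (2, 2, 1, 0) the pool is (8, 6, 9, 6)


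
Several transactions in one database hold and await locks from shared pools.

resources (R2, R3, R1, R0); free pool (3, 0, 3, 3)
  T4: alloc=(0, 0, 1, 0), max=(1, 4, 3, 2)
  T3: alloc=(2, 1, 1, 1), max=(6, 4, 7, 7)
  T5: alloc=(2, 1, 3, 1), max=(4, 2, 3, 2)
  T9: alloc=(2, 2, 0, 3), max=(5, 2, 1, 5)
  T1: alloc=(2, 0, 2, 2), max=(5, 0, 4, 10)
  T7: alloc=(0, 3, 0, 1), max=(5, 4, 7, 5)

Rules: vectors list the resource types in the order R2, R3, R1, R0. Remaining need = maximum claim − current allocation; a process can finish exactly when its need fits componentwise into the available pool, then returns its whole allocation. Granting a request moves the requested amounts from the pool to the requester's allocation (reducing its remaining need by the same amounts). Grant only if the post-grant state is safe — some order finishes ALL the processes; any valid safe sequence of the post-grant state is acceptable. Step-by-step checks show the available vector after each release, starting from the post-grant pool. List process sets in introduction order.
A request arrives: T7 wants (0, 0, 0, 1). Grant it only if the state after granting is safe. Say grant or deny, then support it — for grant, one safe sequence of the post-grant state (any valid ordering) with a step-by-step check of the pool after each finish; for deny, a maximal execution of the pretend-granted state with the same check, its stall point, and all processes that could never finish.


GRANT. The post-grant state is safe; one safe sequence: T9, T5, T3, T4, T7, T1.
Key observation: the grant leaves (3, 0, 3, 2) free — enough for T9, whose release restarts the cascade.
Step-by-step check of the post-grant state:
  pool = (3, 0, 3, 2)
  run T9 (needs (3, 0, 1, 2), free (3, 0, 3, 2)); after release of (2, 2, 0, 3) the pool is (5, 2, 3, 5)
  run T5 (needs (2, 1, 0, 1), free (5, 2, 3, 5)); after release of (2, 1, 3, 1) the pool is (7, 3, 6, 6)
  run T3 (needs (4, 3, 6, 6), free (7, 3, 6, 6)); after release of (2, 1, 1, 1) the pool is (9, 4, 7, 7)
  run T4 (needs (1, 4, 2, 2), free (9, 4, 7, 7)); after release of (0, 0, 1, 0) the pool is (9, 4, 8, 7)
  run T7 (needs (5, 1, 7, 3), free (9, 4, 8, 7)); after release of (0, 3, 0, 2) the pool is (9, 7, 8, 9)
  run T1 (needs (3, 0, 2, 8), free (9, 7, 8, 9)); after release of (2, 0, 2, 2) the pool is (11, 7, 10, 11)


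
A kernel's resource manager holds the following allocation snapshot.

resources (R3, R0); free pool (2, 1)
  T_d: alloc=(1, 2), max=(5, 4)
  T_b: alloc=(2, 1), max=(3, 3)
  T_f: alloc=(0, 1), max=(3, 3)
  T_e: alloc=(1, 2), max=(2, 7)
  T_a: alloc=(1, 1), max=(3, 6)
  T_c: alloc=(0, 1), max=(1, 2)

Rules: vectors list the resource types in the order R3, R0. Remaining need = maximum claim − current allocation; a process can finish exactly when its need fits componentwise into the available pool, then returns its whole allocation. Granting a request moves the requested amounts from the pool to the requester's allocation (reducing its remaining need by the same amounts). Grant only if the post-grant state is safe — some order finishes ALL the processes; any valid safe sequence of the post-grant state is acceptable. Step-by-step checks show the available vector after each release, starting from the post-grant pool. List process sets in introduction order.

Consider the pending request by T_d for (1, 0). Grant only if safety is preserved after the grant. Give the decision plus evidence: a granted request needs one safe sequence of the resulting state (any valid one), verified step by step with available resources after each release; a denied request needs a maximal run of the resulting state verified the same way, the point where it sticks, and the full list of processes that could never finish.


GRANT: granting preserves safety; a valid post-grant sequence is T_c, T_b, T_f, T_d, T_a, T_e.
Key observation: after the grant the pool drops to (1, 1), which still lets T_c finish first and unwind the rest.
Step-by-step check of the post-grant state:
  pool = (1, 1)
  run T_c (needs (1, 1), free (1, 1)); after release of (0, 1) the pool is (1, 2)
  run T_b (needs (1, 2), free (1, 2)); after release of (2, 1) the pool is (3, 3)
  run T_f (needs (3, 2), free (3, 3)); after release of (0, 1) the pool is (3, 4)
  run T_d (needs (3, 2), free (3, 4)); after release of (2, 2) the pool is (5, 6)
  run T_a (needs (2, 5), free (5, 6)); after release of (1, 1) the pool is (6, 7)
  run T_e (needs (1, 5), free (6, 7)); after release of (1, 2) the pool is (7, 9)


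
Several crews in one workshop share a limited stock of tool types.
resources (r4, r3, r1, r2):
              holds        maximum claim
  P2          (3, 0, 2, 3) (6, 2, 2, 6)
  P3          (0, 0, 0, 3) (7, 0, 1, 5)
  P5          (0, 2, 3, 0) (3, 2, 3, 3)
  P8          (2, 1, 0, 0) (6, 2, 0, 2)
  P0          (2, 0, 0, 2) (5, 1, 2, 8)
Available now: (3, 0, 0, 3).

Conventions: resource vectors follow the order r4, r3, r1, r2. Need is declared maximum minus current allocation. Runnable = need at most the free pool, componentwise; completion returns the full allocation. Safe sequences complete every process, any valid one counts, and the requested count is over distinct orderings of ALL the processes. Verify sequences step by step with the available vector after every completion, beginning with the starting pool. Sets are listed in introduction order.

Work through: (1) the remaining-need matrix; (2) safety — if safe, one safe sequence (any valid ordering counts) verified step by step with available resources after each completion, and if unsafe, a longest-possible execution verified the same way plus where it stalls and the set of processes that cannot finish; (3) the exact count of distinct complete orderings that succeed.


(1) Need matrix, components ordered r4, r3, r1, r2:
  P2: (3, 2, 0, 3)
  P3: (7, 0, 1, 2)
  P5: (3, 0, 0, 3)
  P8: (4, 1, 0, 2)
  P0: (3, 1, 2, 6)
(2) SAFE. One safe sequence: P5, P2, P8, P3, P0.
Key observation: the first exact fit in this order is P5 — it needs (3, 0, 0, 3) with (3, 0, 0, 3) free, meeting a requested resource to the last unit.
Walking it through:
  pool = (3, 0, 0, 3)
  P5 needs (3, 0, 0, 3) <= (3, 0, 0, 3) -> finishes; pool += (0, 2, 3, 0) = (3, 2, 3, 3)
  P2 needs (3, 2, 0, 3) <= (3, 2, 3, 3) -> finishes; pool += (3, 0, 2, 3) = (6, 2, 5, 6)
  P8 needs (4, 1, 0, 2) <= (6, 2, 5, 6) -> finishes; pool += (2, 1, 0, 0) = (8, 3, 5, 6)
  P3 needs (7, 0, 1, 2) <= (8, 3, 5, 6) -> finishes; pool += (0, 0, 0, 3) = (8, 3, 5, 9)
  P0 needs (3, 1, 2, 6) <= (8, 3, 5, 9) -> finishes; pool += (2, 0, 0, 2) = (10, 3, 5, 11)
(3) Exactly 4 of the possible complete orderings are safe sequences.


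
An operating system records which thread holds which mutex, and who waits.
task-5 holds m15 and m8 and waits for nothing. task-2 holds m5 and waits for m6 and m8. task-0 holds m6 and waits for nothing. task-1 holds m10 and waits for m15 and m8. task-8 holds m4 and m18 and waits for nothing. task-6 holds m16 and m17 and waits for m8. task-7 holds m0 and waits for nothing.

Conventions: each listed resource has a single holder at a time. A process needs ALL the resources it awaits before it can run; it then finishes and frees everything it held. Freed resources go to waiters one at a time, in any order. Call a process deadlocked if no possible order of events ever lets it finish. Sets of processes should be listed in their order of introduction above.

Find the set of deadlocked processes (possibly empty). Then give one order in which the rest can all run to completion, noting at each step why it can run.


No process is deadlocked.
Key observation: no waiting chain loops back on itself — every chain ends at a process that waits on nothing, so everyone eventually runs.
A valid finishing order for the others: task-0, task-5, task-6, task-8, task-2, task-7, task-1.
Check, step by step:
  task-0: no waits; runs immediately, freeing m6
  task-5: no waits; runs immediately, freeing m15 and m8
  task-6 waits on m8 — all released -> runs and releases m16 and m17
  task-8: no waits; runs immediately, freeing m4 and m18
  task-2 waits on m6 and m8 — all released -> runs and releases m5
  task-7: no waits; runs immediately, freeing m0
  task-1 waits on m15 and m8 — all released -> runs and releases m10


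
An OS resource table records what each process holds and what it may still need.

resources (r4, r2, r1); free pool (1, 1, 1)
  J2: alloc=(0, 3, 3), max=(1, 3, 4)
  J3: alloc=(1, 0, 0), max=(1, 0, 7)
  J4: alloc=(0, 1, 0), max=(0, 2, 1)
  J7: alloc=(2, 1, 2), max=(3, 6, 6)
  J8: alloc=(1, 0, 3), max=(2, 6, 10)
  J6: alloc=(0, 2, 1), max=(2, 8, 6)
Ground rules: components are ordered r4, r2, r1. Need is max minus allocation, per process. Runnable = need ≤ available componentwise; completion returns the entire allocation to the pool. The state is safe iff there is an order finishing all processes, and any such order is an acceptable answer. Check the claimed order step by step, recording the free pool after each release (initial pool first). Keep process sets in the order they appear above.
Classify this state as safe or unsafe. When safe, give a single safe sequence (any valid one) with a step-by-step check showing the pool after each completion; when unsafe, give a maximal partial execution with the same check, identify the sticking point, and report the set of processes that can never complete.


SAFE. One safe sequence: J4, J2, J7, J6, J8, J3.
Key observation: J4 is the earliest step where a requested resource binds exactly: need (0, 1, 1), pool (1, 1, 1) at its turn.
Step-by-step check:
  pool = (1, 1, 1)
  J4 needs (0, 1, 1) <= (1, 1, 1) -> finishes; pool += (0, 1, 0) = (1, 2, 1)
  J2 needs (1, 0, 1) <= (1, 2, 1) -> finishes; pool += (0, 3, 3) = (1, 5, 4)
  J7 needs (1, 5, 4) <= (1, 5, 4) -> finishes; pool += (2, 1, 2) = (3, 6, 6)
  J6 needs (2, 6, 5) <= (3, 6, 6) -> finishes; pool += (0, 2, 1) = (3, 8, 7)
  J8 needs (1, 6, 7) <= (3, 8, 7) -> finishes; pool += (1, 0, 3) = (4, 8, 10)
  J3 needs (0, 0, 7) <= (4, 8, 10) -> finishes; pool += (1, 0, 0) = (5, 8, 10)


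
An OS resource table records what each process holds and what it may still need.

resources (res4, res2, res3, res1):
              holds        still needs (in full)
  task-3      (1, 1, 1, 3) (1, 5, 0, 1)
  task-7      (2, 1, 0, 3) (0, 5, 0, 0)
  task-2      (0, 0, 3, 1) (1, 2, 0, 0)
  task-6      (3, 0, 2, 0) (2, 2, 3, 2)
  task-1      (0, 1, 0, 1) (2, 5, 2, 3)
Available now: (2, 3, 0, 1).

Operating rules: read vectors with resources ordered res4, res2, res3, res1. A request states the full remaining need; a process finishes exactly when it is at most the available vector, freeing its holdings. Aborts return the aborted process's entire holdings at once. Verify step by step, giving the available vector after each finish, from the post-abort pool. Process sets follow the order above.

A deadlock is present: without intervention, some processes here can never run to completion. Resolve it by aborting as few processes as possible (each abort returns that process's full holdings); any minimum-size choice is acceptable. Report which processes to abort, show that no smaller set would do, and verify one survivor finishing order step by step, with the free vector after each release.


Abort task-7 and task-1.
Key observation: before aborting task-7 and task-1, task-3 was permanently blocked — no order could ever run it; afterwards it completes at step 2.
Why nothing smaller works — every single abort fails: task-3 alone leaves task-7 blocked (short on res2); task-7 alone leaves task-3 blocked (short on res2); task-2 alone leaves task-3 blocked (short on res2); task-6 alone leaves task-3 blocked (short on res2); task-1 alone leaves task-3 blocked (short on res2).
The survivors complete as task-2, task-3, task-6. Step-by-step check (starting from the post-abort pool):
  pool = (4, 5, 0, 5)
  task-2 needs (1, 2, 0, 0) <= (4, 5, 0, 5) -> finishes; pool += (0, 0, 3, 1) = (4, 5, 3, 6)
  task-3 needs (1, 5, 0, 1) <= (4, 5, 3, 6) -> finishes; pool += (1, 1, 1, 3) = (5, 6, 4, 9)
  task-6 needs (2, 2, 3, 2) <= (5, 6, 4, 9) -> finishes; pool += (3, 0, 2, 0) = (8, 6, 6, 9)


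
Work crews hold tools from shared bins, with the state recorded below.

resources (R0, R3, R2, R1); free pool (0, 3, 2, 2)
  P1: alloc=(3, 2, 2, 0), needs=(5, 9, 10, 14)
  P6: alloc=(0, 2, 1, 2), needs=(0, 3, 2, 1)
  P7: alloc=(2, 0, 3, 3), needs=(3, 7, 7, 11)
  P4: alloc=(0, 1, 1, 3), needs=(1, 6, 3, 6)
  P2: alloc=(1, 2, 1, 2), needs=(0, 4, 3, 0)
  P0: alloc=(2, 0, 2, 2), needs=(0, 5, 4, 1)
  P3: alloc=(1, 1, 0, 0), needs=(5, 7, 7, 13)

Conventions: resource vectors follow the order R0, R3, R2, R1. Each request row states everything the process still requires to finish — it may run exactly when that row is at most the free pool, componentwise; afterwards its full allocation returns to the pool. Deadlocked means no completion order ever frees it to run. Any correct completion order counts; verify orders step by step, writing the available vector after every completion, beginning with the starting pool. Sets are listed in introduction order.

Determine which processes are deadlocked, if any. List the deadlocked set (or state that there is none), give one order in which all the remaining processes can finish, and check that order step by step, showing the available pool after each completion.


No process is deadlocked.
Key observation: the pool covers P6 at once, and every later process fits after earlier releases.
One completion order for the rest: P6, P2, P0, P4, P7, P3, P1. Walking it through:
  pool = (0, 3, 2, 2)
  P6: need (0, 3, 2, 1) fits (0, 3, 2, 2); releases (0, 2, 1, 2), pool now (0, 5, 3, 4)
  P2: need (0, 4, 3, 0) fits (0, 5, 3, 4); releases (1, 2, 1, 2), pool now (1, 7, 4, 6)
  P0: need (0, 5, 4, 1) fits (1, 7, 4, 6); releases (2, 0, 2, 2), pool now (3, 7, 6, 8)
  P4: need (1, 6, 3, 6) fits (3, 7, 6, 8); releases (0, 1, 1, 3), pool now (3, 8, 7, 11)
  P7: need (3, 7, 7, 11) fits (3, 8, 7, 11); releases (2, 0, 3, 3), pool now (5, 8, 10, 14)
  P3: need (5, 7, 7, 13) fits (5, 8, 10, 14); releases (1, 1, 0, 0), pool now (6, 9, 10, 14)
  P1: need (5, 9, 10, 14) fits (6, 9, 10, 14); releases (3, 2, 2, 0), pool now (9, 11, 12, 14)


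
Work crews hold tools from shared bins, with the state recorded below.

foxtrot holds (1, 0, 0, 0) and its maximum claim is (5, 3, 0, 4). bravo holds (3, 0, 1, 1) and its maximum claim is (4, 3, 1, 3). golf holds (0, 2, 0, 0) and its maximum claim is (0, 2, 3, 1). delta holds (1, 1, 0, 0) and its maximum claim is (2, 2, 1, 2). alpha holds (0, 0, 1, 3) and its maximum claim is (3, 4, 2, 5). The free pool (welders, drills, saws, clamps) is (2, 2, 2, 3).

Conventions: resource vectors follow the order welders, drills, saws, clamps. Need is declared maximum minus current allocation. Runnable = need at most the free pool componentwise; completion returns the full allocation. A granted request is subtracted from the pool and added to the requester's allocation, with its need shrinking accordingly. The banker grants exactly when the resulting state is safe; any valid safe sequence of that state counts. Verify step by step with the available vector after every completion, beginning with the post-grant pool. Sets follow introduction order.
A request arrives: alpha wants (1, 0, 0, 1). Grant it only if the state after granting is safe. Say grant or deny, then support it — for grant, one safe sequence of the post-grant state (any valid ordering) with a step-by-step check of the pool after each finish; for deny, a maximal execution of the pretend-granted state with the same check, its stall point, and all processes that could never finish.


GRANT: granting preserves safety; a valid post-grant sequence is delta, bravo, golf, alpha, foxtrot.
Key observation: even at the reduced pool (1, 2, 2, 2), delta fits immediately, so safety survives the grant.
Check on the post-grant state, step by step:
  pool = (1, 2, 2, 2)
  delta: need (1, 1, 1, 2) fits (1, 2, 2, 2); releases (1, 1, 0, 0), pool now (2, 3, 2, 2)
  bravo: need (1, 3, 0, 2) fits (2, 3, 2, 2); releases (3, 0, 1, 1), pool now (5, 3, 3, 3)
  golf: need (0, 0, 3, 1) fits (5, 3, 3, 3); releases (0, 2, 0, 0), pool now (5, 5, 3, 3)
  alpha: need (2, 4, 1, 1) fits (5, 5, 3, 3); releases (1, 0, 1, 4), pool now (6, 5, 4, 7)
  foxtrot: need (4, 3, 0, 4) fits (6, 5, 4, 7); releases (1, 0, 0, 0), pool now (7, 5, 4, 7)


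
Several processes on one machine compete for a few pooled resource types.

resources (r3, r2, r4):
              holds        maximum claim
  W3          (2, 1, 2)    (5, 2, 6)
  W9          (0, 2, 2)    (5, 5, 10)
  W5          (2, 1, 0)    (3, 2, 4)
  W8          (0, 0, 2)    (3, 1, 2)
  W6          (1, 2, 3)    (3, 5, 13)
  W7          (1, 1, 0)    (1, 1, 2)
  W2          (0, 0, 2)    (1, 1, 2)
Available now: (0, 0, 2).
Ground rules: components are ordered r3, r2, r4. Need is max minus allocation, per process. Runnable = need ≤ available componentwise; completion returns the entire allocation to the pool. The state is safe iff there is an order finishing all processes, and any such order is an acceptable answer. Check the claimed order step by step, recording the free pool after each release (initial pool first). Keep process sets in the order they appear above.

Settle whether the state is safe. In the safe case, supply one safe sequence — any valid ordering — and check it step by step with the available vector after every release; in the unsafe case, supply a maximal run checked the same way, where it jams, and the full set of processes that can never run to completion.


SAFE — a valid safe sequence is W7, W2, W5, W3, W8, W9, W6.
Key observation: W7 is the earliest step where a requested resource binds exactly: need (0, 0, 2), pool (0, 0, 2) at its turn.
Check, step by step:
  pool = (0, 0, 2)
  W7: need (0, 0, 2) fits (0, 0, 2); releases (1, 1, 0), pool now (1, 1, 2)
  W2: need (1, 1, 0) fits (1, 1, 2); releases (0, 0, 2), pool now (1, 1, 4)
  W5: need (1, 1, 4) fits (1, 1, 4); releases (2, 1, 0), pool now (3, 2, 4)
  W3: need (3, 1, 4) fits (3, 2, 4); releases (2, 1, 2), pool now (5, 3, 6)
  W8: need (3, 1, 0) fits (5, 3, 6); releases (0, 0, 2), pool now (5, 3, 8)
  W9: need (5, 3, 8) fits (5, 3, 8); releases (0, 2, 2), pool now (5, 5, 10)
  W6: need (2, 3, 10) fits (5, 5, 10); releases (1, 2, 3), pool now (6, 7, 13)
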